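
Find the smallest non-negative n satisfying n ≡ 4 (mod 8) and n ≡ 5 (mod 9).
M = 8 × 9 = 72. M₁ = 9, y₁ ≡ 1 (mod 8). M₂ = 8, y₂ ≡ 8 (mod 9). n = 4×9×1 + 5×8×8 ≡ 68 (mod 72)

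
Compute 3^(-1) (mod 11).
Since 11 is prime, by Fermat 3^(-1) ≡ 3^{9} ≡ 4 (mod 11). Verify: 3 × 4 = 12 ≡ 1 (mod 11)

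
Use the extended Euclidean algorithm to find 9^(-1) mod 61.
Extended GCD: 9(-27) + 61(4) = 1. So 9^(-1) ≡ -27 ≡ 34 (mod 61). Verify: 9 × 34 = 306 ≡ 1 (mod 61)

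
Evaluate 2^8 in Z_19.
By repeated squaring mod 19: 2^{1}≡2, 2^{2}≡4, 2^{4}≡16, 2^{8}≡9. So 2^{8} ≡ 9 mod 19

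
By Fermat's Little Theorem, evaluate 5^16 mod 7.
By Fermat: 5^{6} ≡ 1 (mod 7). 16 = 2×6 + 4. So 5^{16} ≡ 5^{4} ≡ 2 (mod 7)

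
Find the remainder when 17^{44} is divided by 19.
By Fermat: 17^{18} ≡ 1 mod 19. 44 = 2×18 + 8. So 17^{44} ≡ 17^{8} ≡ 9 mod 19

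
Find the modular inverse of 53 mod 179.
Since 179 is prime, by Fermat 53^(-1) ≡ 53^{177} ≡ 152 mod 179. Verify: 53 × 152 = 8056 ≡ 1 mod 179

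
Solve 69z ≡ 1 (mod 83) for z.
Since 83 is prime, by Fermat 69^(-1) ≡ 69^{81} ≡ 77 (mod 83). Verify: 69 × 77 = 5313 ≡ 1 (mod 83)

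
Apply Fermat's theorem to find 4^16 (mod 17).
By Fermat's Little Theorem, 4^{16} ≡ 1 (mod 17) since 17 is prime and gcd(4, 17) = 1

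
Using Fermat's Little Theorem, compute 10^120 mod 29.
By Fermat: 10^{28} ≡ 1 (mod 29). 120 = 4×28 + 8. So 10^{120} ≡ 10^{8} ≡ 25 (mod 29)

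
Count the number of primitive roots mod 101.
Number of primitive roots mod 101 = φ(p-1) = φ(100) = 40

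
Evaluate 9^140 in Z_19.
Using Fermat: 9^{18} ≡ 1 (mod 19). 140 ≡ 14 (mod 18). So 9^{140} ≡ 9^{14} ≡ 16 (mod 19)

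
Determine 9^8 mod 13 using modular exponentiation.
By repeated squaring mod 13: 9^{1}≡9, 9^{2}≡3, 9^{4}≡9, 9^{8}≡3. So 9^{8} ≡ 3 mod 13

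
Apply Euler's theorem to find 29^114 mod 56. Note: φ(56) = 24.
By Euler: 29^{24} ≡ 1 mod 56 since gcd(29, 56) = 1. 114 = 4×24 + 18. So 29^{114} ≡ 29^{18} ≡ 1 mod 56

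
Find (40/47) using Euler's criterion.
(40/47) = 40^{23} mod 47 = -1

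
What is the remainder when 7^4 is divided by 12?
7^{4} = 2401 ≡ 1 (mod 12)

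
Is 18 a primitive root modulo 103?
18^{51} ≡ 1 mod 103 and 51 < 102, so ord_103(18) = 51 ≠ 102 and 18 is not a primitive root.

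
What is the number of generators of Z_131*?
A prime p has φ(p-1) primitive roots; here φ(130) = 48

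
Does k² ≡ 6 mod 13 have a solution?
By Euler's criterion: 6^{6} ≡ 12 mod 13. Since this equals -1 (≡ 12), 6 is not a QR.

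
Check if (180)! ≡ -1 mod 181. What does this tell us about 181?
(180)! mod 181 = 180. Since this equals -1 mod 181, Wilson confirms 181 is prime.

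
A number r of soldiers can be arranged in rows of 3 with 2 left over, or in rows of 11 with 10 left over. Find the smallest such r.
M = 3 × 11 = 33. M₁ = 11, y₁ ≡ 2 (mod 3). M₂ = 3, y₂ ≡ 4 (mod 11). r = 2×11×2 + 10×3×4 ≡ 32 (mod 33)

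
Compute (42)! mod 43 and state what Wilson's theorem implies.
(42)! mod 43 = 42. Since this equals -1 mod 43, Wilson confirms 43 is prime.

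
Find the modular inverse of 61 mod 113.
Since 113 is prime, by Fermat 61^(-1) ≡ 61^{111} ≡ 63 (mod 113). Verify: 61 × 63 = 3843 ≡ 1 (mod 113)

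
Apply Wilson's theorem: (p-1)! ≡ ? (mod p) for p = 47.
By Wilson's theorem, (46)! ≡ -1 ≡ 46 (mod 47)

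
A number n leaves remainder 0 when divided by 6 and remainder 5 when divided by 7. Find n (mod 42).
M = 6 × 7 = 42. M₁ = 7, y₁ ≡ 1 (mod 6). M₂ = 6, y₂ ≡ 6 (mod 7). n = 0×7×1 + 5×6×6 ≡ 12 (mod 42)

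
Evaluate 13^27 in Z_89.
By repeated squaring mod 89: 13^{1}≡13, 13^{2}≡80, 13^{4}≡81, 13^{8}≡64, 13^{16}≡2. Then 13^{27} = 13^{16+8+2+1} ≡ 2 × 64 × 80 × 13 ≡ 65 mod 89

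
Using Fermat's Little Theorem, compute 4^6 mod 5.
By Fermat: 4^{4} ≡ 1 (mod 5). So 4^{6} = 4^{4} · 4^{2} ≡ 4^{2} ≡ 1 (mod 5)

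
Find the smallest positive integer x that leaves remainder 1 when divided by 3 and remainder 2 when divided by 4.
M = 3 × 4 = 12. M₁ = 4, y₁ ≡ 1 mod 3. M₂ = 3, y₂ ≡ 3 mod 4. x = 1×4×1 + 2×3×3 ≡ 10 mod 12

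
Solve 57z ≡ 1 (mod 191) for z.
Since 191 is prime, by Fermat 57^(-1) ≡ 57^{189} ≡ 124 (mod 191). Verify: 57 × 124 = 7068 ≡ 1 (mod 191)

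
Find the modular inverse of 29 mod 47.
Since 47 is prime, by Fermat 29^(-1) ≡ 29^{45} ≡ 13 mod 47. Verify: 29 × 13 = 377 ≡ 1 mod 47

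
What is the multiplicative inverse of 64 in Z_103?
Since 103 is prime, by Fermat 64^(-1) ≡ 64^{101} ≡ 66 (mod 103). Verify: 64 × 66 = 4224 ≡ 1 (mod 103)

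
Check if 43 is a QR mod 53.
By Euler's criterion: 43^{26} ≡ 1 (mod 53). Since this equals 1, 43 is a QR.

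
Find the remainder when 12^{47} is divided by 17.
By Fermat: 12^{16} ≡ 1 mod 17. 47 = 2×16 + 15. So 12^{47} ≡ 12^{15} ≡ 10 mod 17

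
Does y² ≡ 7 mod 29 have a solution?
By Euler's criterion: 7^{14} ≡ 1 mod 29. Since this equals 1, 7 is a QR.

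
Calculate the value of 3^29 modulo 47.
By repeated squaring mod 47: 3^{1}≡3, 3^{2}≡9, 3^{4}≡34, 3^{8}≡28, 3^{16}≡32. Then 3^{29} = 3^{16+8+4+1} ≡ 32 × 28 × 34 × 3 ≡ 24 mod 47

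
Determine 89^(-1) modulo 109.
Since 109 is prime, by Fermat 89^(-1) ≡ 89^{107} ≡ 49 (mod 109). Verify: 89 × 49 = 4361 ≡ 1 (mod 109)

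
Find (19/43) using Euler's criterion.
(19/43) = 19^{21} mod 43 = -1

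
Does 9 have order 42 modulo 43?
9^{21} ≡ 1 mod 43 and 21 < 42, so ord_43(9) = 21 ≠ 42 and 9 is not a primitive root.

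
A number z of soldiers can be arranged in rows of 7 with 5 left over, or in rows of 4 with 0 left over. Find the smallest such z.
M = 7 × 4 = 28. M₁ = 4, y₁ ≡ 2 (mod 7). M₂ = 7, y₂ ≡ 3 (mod 4). z = 5×4×2 + 0×7×3 ≡ 12 (mod 28)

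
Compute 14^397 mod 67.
Using Fermat: 14^{66} ≡ 1 mod 67. 397 ≡ 1 mod 66. So 14^{397} ≡ 14^{1} ≡ 14 mod 67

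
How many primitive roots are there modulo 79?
A prime p has φ(p-1) primitive roots; here φ(78) = 24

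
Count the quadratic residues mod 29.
For prime 29, there are (p-1)/2 = (29-1)/2 = 14 quadratic residues (excluding 0).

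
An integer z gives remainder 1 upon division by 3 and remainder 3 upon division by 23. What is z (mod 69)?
M = 3 × 23 = 69. M₁ = 23, y₁ ≡ 2 (mod 3). M₂ = 3, y₂ ≡ 8 (mod 23). z = 1×23×2 + 3×3×8 ≡ 49 (mod 69)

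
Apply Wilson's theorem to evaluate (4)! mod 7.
(6)! = (4)! × (5) × (6) ≡ -1 (mod 7). So (4)! ≡ -1 × [(6)(5)]^(-1) ≡ 3 (mod 7)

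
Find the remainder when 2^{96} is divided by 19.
By Fermat: 2^{18} ≡ 1 (mod 19). 96 = 5×18 + 6. So 2^{96} ≡ 2^{6} ≡ 7 (mod 19)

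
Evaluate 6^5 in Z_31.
By repeated squaring mod 31: 6^{1}≡6, 6^{2}≡5, 6^{4}≡25. Then 6^{5} = 6^{4+1} ≡ 25 × 6 ≡ 26 mod 31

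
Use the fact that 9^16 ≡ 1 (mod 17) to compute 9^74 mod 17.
By Fermat: 9^{16} ≡ 1 (mod 17). 74 = 4×16 + 10. So 9^{74} ≡ 9^{10} ≡ 13 (mod 17)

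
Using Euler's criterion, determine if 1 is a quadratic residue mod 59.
By Euler's criterion: 1^{29} ≡ 1 mod 59. Since this equals 1, 1 is a QR.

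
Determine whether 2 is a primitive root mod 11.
ord_11(2) divides 10. For each prime q|10: 2^{5}≡10, 2^{2}≡4, none ≡ 1. So 2 has order 10 and is a primitive root mod 11.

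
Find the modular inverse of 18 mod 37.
Since 37 is prime, by Fermat 18^(-1) ≡ 18^{35} ≡ 35 (mod 37). Verify: 18 × 35 = 630 ≡ 1 (mod 37)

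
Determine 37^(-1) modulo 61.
Since 61 is prime, by Fermat 37^(-1) ≡ 37^{59} ≡ 33 mod 61. Verify: 37 × 33 = 1221 ≡ 1 mod 61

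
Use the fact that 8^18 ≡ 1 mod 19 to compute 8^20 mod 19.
By Fermat: 8^{18} ≡ 1 mod 19. So 8^{20} = 8^{18} · 8^{2} ≡ 8^{2} ≡ 7 mod 19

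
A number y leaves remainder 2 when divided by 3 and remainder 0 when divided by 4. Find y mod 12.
M = 3 × 4 = 12. M₁ = 4, y₁ ≡ 1 mod 3. M₂ = 3, y₂ ≡ 3 mod 4. y = 2×4×1 + 0×3×3 ≡ 8 mod 12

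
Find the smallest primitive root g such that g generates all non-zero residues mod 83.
g = 2. For each prime q|82: 2^{41}≡82, 2^{2}≡4, none ≡ 1, so ord_83(2) = 82 and 2 is a primitive root.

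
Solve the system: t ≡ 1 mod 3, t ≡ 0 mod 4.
M = 3 × 4 = 12. M₁ = 4, y₁ ≡ 1 mod 3. M₂ = 3, y₂ ≡ 3 mod 4. t = 1×4×1 + 0×3×3 ≡ 4 mod 12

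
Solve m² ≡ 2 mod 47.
The square roots of 2 mod 47 are 7 and 40. Verify: 7² = 49 ≡ 2 mod 47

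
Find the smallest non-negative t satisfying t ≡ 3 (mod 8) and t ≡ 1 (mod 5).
M = 8 × 5 = 40. M₁ = 5, y₁ ≡ 5 (mod 8). M₂ = 8, y₂ ≡ 2 (mod 5). t = 3×5×5 + 1×8×2 ≡ 11 (mod 40)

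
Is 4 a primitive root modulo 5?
4^{2} ≡ 1 (mod 5) and 2 < 4, so ord_5(4) = 2 ≠ 4 and 4 is not a primitive root.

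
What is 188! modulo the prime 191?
(190)! = (188)! × (189) × (190) ≡ -1 mod 191. So (188)! ≡ -1 × [(190)(189)]^(-1) ≡ 95 mod 191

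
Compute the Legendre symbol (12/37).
(12/37) = 12^{18} mod 37 = 1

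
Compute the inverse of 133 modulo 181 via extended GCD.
Extended GCD: 133(49) + 181(-36) = 1. So 133^(-1) ≡ 49 (mod 181). Verify: 133 × 49 = 6517 ≡ 1 (mod 181)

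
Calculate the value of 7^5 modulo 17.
By repeated squaring mod 17: 7^{1}≡7, 7^{2}≡15, 7^{4}≡4. Then 7^{5} = 7^{4+1} ≡ 4 × 7 ≡ 11 mod 17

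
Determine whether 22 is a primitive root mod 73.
22^{8} ≡ 1 mod 73 and 8 < 72, so ord_73(22) = 8 ≠ 72 and 22 is not a primitive root.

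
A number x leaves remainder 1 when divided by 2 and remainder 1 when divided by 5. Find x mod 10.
M = 2 × 5 = 10. M₁ = 5, y₁ ≡ 1 mod 2. M₂ = 2, y₂ ≡ 3 mod 5. x = 1×5×1 + 1×2×3 ≡ 1 mod 10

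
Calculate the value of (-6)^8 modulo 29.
By repeated squaring (mod 29): (-6)^{1}≡23, (-6)^{2}≡7, (-6)^{4}≡20, (-6)^{8}≡23. So (-6)^{8} ≡ 23 (mod 29)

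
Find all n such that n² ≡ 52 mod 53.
The square roots of 52 mod 53 are 23 and 30. Verify: 23² = 529 ≡ 52 mod 53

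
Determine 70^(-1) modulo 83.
Since 83 is prime, by Fermat 70^(-1) ≡ 70^{81} ≡ 51 (mod 83). Verify: 70 × 51 = 3570 ≡ 1 (mod 83)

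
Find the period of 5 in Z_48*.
Powers of 5 mod 48: 5^1≡5, 5^2≡25, 5^3≡29, 5^4≡1. ord_48(5) = 4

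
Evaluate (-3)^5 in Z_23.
By repeated squaring mod 23: (-3)^{1}≡20, (-3)^{2}≡9, (-3)^{4}≡12. Then (-3)^{5} = (-3)^{4+1} ≡ 12 × 20 ≡ 10 mod 23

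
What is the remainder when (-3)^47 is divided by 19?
Using Fermat: (-3)^{18} ≡ 1 mod 19. 47 ≡ 11 mod 18. So (-3)^{47} ≡ (-3)^{11} ≡ 9 mod 19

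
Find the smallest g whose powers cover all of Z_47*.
g = 5. Powers: [5, 25, 31, 14, 23, 21, 11, 8, ...] generates all 46 non-zero residues.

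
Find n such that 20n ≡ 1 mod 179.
Since 179 is prime, by Fermat 20^(-1) ≡ 20^{177} ≡ 9 mod 179. Verify: 20 × 9 = 180 ≡ 1 mod 179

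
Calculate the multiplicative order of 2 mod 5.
Powers of 2 mod 5: 2^1≡2, 2^2≡4, 2^3≡3, 2^4≡1. ord_5(2) = 4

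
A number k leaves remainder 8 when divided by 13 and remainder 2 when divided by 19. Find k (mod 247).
M = 13 × 19 = 247. M₁ = 19, y₁ ≡ 11 (mod 13). M₂ = 13, y₂ ≡ 3 (mod 19). k = 8×19×11 + 2×13×3 ≡ 21 (mod 247)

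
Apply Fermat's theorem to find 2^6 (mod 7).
By Fermat's Little Theorem, 2^{6} ≡ 1 (mod 7) since 7 is prime and gcd(2, 7) = 1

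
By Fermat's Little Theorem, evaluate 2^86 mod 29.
By Fermat: 2^{28} ≡ 1 mod 29. 86 = 3×28 + 2. So 2^{86} ≡ 2^{2} ≡ 4 mod 29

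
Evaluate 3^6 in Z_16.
By repeated squaring (mod 16): 3^{1}≡3, 3^{2}≡9, 3^{4}≡1. Then 3^{6} = 3^{4+2} ≡ 1 × 9 ≡ 9 (mod 16)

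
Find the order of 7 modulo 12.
Powers of 7 mod 12: 7^1≡7, 7^2≡1. So the order of 7 is 2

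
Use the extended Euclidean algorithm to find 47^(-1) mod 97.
Extended GCD: 47(-33) + 97(16) = 1. So 47^(-1) ≡ -33 ≡ 64 mod 97. Verify: 47 × 64 = 3008 ≡ 1 mod 97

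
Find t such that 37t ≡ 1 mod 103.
Since 103 is prime, by Fermat 37^(-1) ≡ 37^{101} ≡ 39 mod 103. Verify: 37 × 39 = 1443 ≡ 1 mod 103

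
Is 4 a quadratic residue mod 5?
By Euler's criterion: 4^{2} ≡ 1 (mod 5). Since this equals 1, 4 is a QR.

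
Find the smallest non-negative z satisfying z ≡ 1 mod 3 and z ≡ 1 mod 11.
M = 3 × 11 = 33. M₁ = 11, y₁ ≡ 2 mod 3. M₂ = 3, y₂ ≡ 4 mod 11. z = 1×11×2 + 1×3×4 ≡ 1 mod 33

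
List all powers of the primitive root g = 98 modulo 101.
98^1, 98^2, ..., 98^{100} mod 101: [98, 9, 74, 81, 60, 22, 35, 97, 12, 65, 7, 80, 63, 13, 62, 16, 53, 43, 73, 84, 51, 49, 55, 37, 91, 30, 11, 68, 99, 6, 83, 54, 40, 82, 57, 31, 8, 77, 72, 87, 42, 76, 75, 78, 69, 96, 15, 56, 34, 100, 3, 92, 27, 20, 41, 79, 66, 4, 89, 36, 94, 21, 38, 88, 39, 85, 48, 58, 28, 17, 50, 52, 46, 64, 10, 71, 90, 33, 2, 95, 18, 47, 61, 19, 44, 70, 93, 24, 29, 14, 59, 25, 26, 23, 32, 5, 86, 45, 67, 1]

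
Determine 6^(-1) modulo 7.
Since 7 is prime, by Fermat 6^(-1) ≡ 6^{5} ≡ 6 (mod 7). Verify: 6 × 6 = 36 ≡ 1 (mod 7)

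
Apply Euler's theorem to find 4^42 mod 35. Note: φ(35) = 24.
By Euler: 4^{24} ≡ 1 mod 35 since gcd(4, 35) = 1. 42 = 1×24 + 18. So 4^{42} ≡ 4^{18} ≡ 1 mod 35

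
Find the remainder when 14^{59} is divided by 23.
By Fermat: 14^{22} ≡ 1 mod 23. 59 = 2×22 + 15. So 14^{59} ≡ 14^{15} ≡ 17 mod 23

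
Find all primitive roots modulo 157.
There are φ(156) = 48 primitive roots mod 157: {5, 6, 15, 18, 20, 21, 24, 26, 34, 38, 43, 53, 55, 60, 61, 62, 63, 66, 69, 70, 72, 73, 74, 77, 80, 83, 84, 85, 87, 88, 91, 94, 95, 96, 97, 102, 104, 114, 119, 123, 131, 133, 136, 137, 139, 142, 151, 152}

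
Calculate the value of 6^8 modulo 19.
By repeated squaring (mod 19): 6^{1}≡6, 6^{2}≡17, 6^{4}≡4, 6^{8}≡16. So 6^{8} ≡ 16 (mod 19)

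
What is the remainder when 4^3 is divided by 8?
4^{3} = 64 ≡ 0 mod 8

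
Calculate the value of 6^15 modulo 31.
By repeated squaring (mod 31): 6^{1}≡6, 6^{2}≡5, 6^{4}≡25, 6^{8}≡5. Then 6^{15} = 6^{8+4+2+1} ≡ 5 × 25 × 5 × 6 ≡ 30 (mod 31)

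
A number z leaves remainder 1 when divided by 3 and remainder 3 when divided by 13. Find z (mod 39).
M = 3 × 13 = 39. M₁ = 13, y₁ ≡ 1 (mod 3). M₂ = 3, y₂ ≡ 9 (mod 13). z = 1×13×1 + 3×3×9 ≡ 16 (mod 39)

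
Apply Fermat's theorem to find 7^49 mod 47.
By Fermat: 7^{46} ≡ 1 mod 47. So 7^{49} = 7^{46} · 7^{3} ≡ 7^{3} ≡ 14 mod 47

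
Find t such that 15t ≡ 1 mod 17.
Since 17 is prime, by Fermat 15^(-1) ≡ 15^{15} ≡ 8 mod 17. Verify: 15 × 8 = 120 ≡ 1 mod 17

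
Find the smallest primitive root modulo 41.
g = 6. Powers: [6, 36, 11, 25, 27, 39, 29, 10, 19, ...] generates all 40 non-zero residues.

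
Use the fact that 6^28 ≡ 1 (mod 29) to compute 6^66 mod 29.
By Fermat: 6^{28} ≡ 1 (mod 29). 66 = 2×28 + 10. So 6^{66} ≡ 6^{10} ≡ 16 (mod 29)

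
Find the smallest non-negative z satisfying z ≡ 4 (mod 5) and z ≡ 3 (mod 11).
M = 5 × 11 = 55. M₁ = 11, y₁ ≡ 1 (mod 5). M₂ = 5, y₂ ≡ 9 (mod 11). z = 4×11×1 + 3×5×9 ≡ 14 (mod 55)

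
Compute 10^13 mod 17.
By repeated squaring (mod 17): 10^{1}≡10, 10^{2}≡15, 10^{4}≡4, 10^{8}≡16. Then 10^{13} = 10^{8+4+1} ≡ 16 × 4 × 10 ≡ 11 (mod 17)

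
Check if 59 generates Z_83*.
59^{41} ≡ 1 (mod 83) and 41 < 82, so ord_83(59) = 41 ≠ 82 and 59 is not a primitive root.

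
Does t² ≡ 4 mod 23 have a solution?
By Euler's criterion: 4^{11} ≡ 1 mod 23. Since this equals 1, 4 is a QR.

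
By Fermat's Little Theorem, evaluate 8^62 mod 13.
By Fermat: 8^{12} ≡ 1 (mod 13). 62 = 5×12 + 2. So 8^{62} ≡ 8^{2} ≡ 12 (mod 13)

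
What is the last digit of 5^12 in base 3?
Using Fermat: 5^{2} ≡ 1 mod 3. 12 ≡ 0 mod 2. So 5^{12} ≡ 5^{0} ≡ 1 mod 3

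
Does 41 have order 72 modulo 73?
41^{18} ≡ 1 (mod 73) and 18 < 72, so ord_73(41) = 18 ≠ 72 and 41 is not a primitive root.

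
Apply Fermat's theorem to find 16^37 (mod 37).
By Fermat: 16^{36} ≡ 1 (mod 37). So 16^{37} = 16^{36} · 16^{1} ≡ 16^{1} ≡ 16 (mod 37)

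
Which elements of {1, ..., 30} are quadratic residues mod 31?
QRs mod 31: {1, 2, 4, 5, 7, 8, 9, 10, 14, 16, 18, 19, 20, 25, 28}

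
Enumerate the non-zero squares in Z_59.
Squares in Z_59*: {1, 3, 4, 5, 7, 9, 12, 15, 16, 17, 19, 20, 21, 22, 25, 26, 27, 28, 29, 35, 36, 41, 45, 46, 48, 49, 51, 53, 57}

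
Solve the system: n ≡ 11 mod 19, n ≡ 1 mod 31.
M = 19 × 31 = 589. M₁ = 31, y₁ ≡ 8 mod 19. M₂ = 19, y₂ ≡ 18 mod 31. n = 11×31×8 + 1×19×18 ≡ 125 mod 589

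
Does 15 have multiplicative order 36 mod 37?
Powers of 15 mod 37: 15^1≡15, 15^2≡3, 15^3≡8, 15^4≡9, 15^5≡24, 15^6≡27, 15^7≡35, 15^8≡7, 15^9≡31, 15^10≡21, 15^11≡19, 15^12≡26, 15^13≡20, 15^14≡4, 15^15≡23, 15^16≡12, 15^17≡32, 15^18≡36, 15^19≡22, 15^20≡34, 15^21≡29, 15^22≡28, 15^23≡13, 15^24≡10, 15^25≡2, 15^26≡30, 15^27≡6, 15^28≡16, 15^29≡18, 15^30≡11, 15^31≡17, 15^32≡33, 15^33≡14, 15^34≡25, 15^35≡5, 15^36≡1. First k with 15^k≡1 is k=36. Yes, ord_37(15) = 36.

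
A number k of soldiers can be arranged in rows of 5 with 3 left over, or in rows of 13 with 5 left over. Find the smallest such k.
M = 5 × 13 = 65. M₁ = 13, y₁ ≡ 2 (mod 5). M₂ = 5, y₂ ≡ 8 (mod 13). k = 3×13×2 + 5×5×8 ≡ 18 (mod 65)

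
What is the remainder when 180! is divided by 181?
By Wilson's theorem, (180)! ≡ -1 ≡ 180 (mod 181)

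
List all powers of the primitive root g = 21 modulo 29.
21^1, 21^2, ..., 21^{28} mod 29: [21, 6, 10, 7, 2, 13, 12, 20, 14, 4, 26, 24, 11, 28, 8, 23, 19, 22, 27, 16, 17, 9, 15, 25, 3, 5, 18, 1]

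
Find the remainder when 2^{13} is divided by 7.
By Fermat: 2^{6} ≡ 1 mod 7. 13 = 2×6 + 1. So 2^{13} ≡ 2^{1} ≡ 2 mod 7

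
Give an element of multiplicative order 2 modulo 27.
26 has order 2 mod 27 since 26^{2} ≡ 1 mod 27 and no smaller power works.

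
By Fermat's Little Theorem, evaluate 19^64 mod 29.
By Fermat: 19^{28} ≡ 1 mod 29. 64 = 2×28 + 8. So 19^{64} ≡ 19^{8} ≡ 25 mod 29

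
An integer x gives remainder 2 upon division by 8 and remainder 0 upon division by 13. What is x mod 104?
M = 8 × 13 = 104. M₁ = 13, y₁ ≡ 5 mod 8. M₂ = 8, y₂ ≡ 5 mod 13. x = 2×13×5 + 0×8×5 ≡ 26 mod 104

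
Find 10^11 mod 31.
By repeated squaring mod 31: 10^{1}≡10, 10^{2}≡7, 10^{4}≡18, 10^{8}≡14. Then 10^{11} = 10^{8+2+1} ≡ 14 × 7 × 10 ≡ 19 mod 31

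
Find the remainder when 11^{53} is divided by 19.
By Fermat: 11^{18} ≡ 1 (mod 19). 53 = 2×18 + 17. So 11^{53} ≡ 11^{17} ≡ 7 (mod 19)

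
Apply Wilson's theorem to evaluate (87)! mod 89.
(88)! = (87)! × (88) ≡ -1 (mod 89). So (87)! ≡ -1 × (88)^(-1) ≡ (-1)×(-1) = 1 (mod 89)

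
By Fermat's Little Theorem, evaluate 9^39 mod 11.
By Fermat: 9^{10} ≡ 1 mod 11. 39 = 3×10 + 9. So 9^{39} ≡ 9^{9} ≡ 5 mod 11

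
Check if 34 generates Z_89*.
34^{4} ≡ 1 mod 89 and 4 < 88, so ord_89(34) = 4 ≠ 88 and 34 is not a primitive root.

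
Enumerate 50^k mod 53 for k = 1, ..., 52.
50^1, 50^2, ..., 50^{52} mod 53: [50, 9, 26, 28, 22, 40, 39, 42, 33, 7, 32, 10, 23, 37, 48, 15, 8, 29, 19, 49, 12, 17, 2, 47, 18, 52, 3, 44, 27, 25, 31, 13, 14, 11, 20, 46, 21, 43, 30, 16, 5, 38, 45, 24, 34, 4, 41, 36, 51, 6, 35, 1]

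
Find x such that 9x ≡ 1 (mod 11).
Since 11 is prime, by Fermat 9^(-1) ≡ 9^{9} ≡ 5 (mod 11). Verify: 9 × 5 = 45 ≡ 1 (mod 11)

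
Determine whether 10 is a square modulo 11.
By Euler's criterion: 10^{5} ≡ 10 (mod 11). Since this equals -1 (≡ 10), 10 is not a QR.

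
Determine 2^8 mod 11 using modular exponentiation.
By repeated squaring (mod 11): 2^{1}≡2, 2^{2}≡4, 2^{4}≡5, 2^{8}≡3. So 2^{8} ≡ 3 (mod 11)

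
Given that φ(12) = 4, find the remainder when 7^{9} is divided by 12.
By Euler: 7^{4} ≡ 1 mod 12 since gcd(7, 12) = 1. 9 = 2×4 + 1. So 7^{9} ≡ 7^{1} ≡ 7 mod 12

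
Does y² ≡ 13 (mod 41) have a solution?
By Euler's criterion: 13^{20} ≡ 40 (mod 41). Since this equals -1 (≡ 40), 13 is not a QR.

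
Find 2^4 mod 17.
2^{4} = 16 ≡ 16 mod 17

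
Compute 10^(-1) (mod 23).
Since 23 is prime, by Fermat 10^(-1) ≡ 10^{21} ≡ 7 (mod 23). Verify: 10 × 7 = 70 ≡ 1 (mod 23)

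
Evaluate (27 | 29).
(27/29) = 27^{14} mod 29 = -1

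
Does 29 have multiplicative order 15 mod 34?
Powers of 29 mod 34: 29^1≡29, 29^2≡25, 29^3≡11, 29^4≡13, 29^5≡3, 29^6≡19, 29^7≡7, 29^8≡33, 29^9≡5, 29^10≡9, 29^11≡23, 29^12≡21, 29^13≡31, 29^14≡15, 29^15≡27, 29^16≡1. 29^15≡27≢1, so ord ≠ 15. No, the actual order is 16.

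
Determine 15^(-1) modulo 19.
Since 19 is prime, by Fermat 15^(-1) ≡ 15^{17} ≡ 14 mod 19. Verify: 15 × 14 = 210 ≡ 1 mod 19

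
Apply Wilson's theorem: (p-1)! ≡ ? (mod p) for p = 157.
By Wilson's theorem, (156)! ≡ -1 ≡ 156 mod 157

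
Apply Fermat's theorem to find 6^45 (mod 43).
By Fermat: 6^{42} ≡ 1 (mod 43). So 6^{45} = 6^{42} · 6^{3} ≡ 6^{3} ≡ 1 (mod 43)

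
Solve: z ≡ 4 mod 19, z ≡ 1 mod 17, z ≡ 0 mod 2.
M = 19 × 17 × 2 = 646. M₁ = 34, y₁ ≡ 14 mod 19. M₂ = 38, y₂ ≡ 13 mod 17. M₃ = 323, y₃ ≡ 1 mod 2. z = 4×34×14 + 1×38×13 + 0×323×1 ≡ 460 mod 646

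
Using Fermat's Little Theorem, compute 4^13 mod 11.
By Fermat: 4^{10} ≡ 1 mod 11. So 4^{13} = 4^{10} · 4^{3} ≡ 4^{3} ≡ 9 mod 11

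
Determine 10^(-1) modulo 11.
Since 11 is prime, by Fermat 10^(-1) ≡ 10^{9} ≡ 10 mod 11. Verify: 10 × 10 = 100 ≡ 1 mod 11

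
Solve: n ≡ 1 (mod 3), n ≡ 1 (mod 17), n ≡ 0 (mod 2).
M = 3 × 17 × 2 = 102. M₁ = 34, y₁ ≡ 1 (mod 3). M₂ = 6, y₂ ≡ 3 (mod 17). M₃ = 51, y₃ ≡ 1 (mod 2). n = 1×34×1 + 1×6×3 + 0×51×1 ≡ 52 (mod 102)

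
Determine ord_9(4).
Powers of 4 mod 9: 4^1≡4, 4^2≡7, 4^3≡1. So the order of 4 is 3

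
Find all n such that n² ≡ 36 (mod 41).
The square roots of 36 mod 41 are 6 and 35. Verify: 6² = 36 ≡ 36 (mod 41)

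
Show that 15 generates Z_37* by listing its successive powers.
15^1, 15^2, ..., 15^{36} mod 37: [15, 3, 8, 9, 24, 27, 35, 7, 31, 21, 19, 26, 20, 4, 23, 12, 32, 36, 22, 34, 29, 28, 13, 10, 2, 30, 6, 16, 18, 11, 17, 33, 14, 25, 5, 1]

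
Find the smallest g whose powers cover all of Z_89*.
g = 3. For each prime q|88: 3^{44}≡88, 3^{8}≡64, none ≡ 1, so ord_89(3) = 88 and 3 is a primitive root.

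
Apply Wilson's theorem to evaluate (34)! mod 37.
(36)! = (34)! × (35) × (36) ≡ -1 (mod 37). So (34)! ≡ -1 × [(36)(35)]^(-1) ≡ 18 (mod 37)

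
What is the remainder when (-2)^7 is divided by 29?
By repeated squaring (mod 29): (-2)^{1}≡27, (-2)^{2}≡4, (-2)^{4}≡16. Then (-2)^{7} = (-2)^{4+2+1} ≡ 16 × 4 × 27 ≡ 17 (mod 29)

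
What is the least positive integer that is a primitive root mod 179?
g = 2. For each prime q|178: 2^{89}≡178, 2^{2}≡4, none ≡ 1, so ord_179(2) = 178 and 2 is a primitive root.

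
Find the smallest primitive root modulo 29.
g = 2. For each prime q|28: 2^{14}≡28, 2^{4}≡16, none ≡ 1, so ord_29(2) = 28 and 2 is a primitive root.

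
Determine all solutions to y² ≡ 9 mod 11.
The square roots of 9 mod 11 are 3 and 8. Verify: 3² = 9 ≡ 9 mod 11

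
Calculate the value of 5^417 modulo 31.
Using Fermat: 5^{30} ≡ 1 (mod 31). 417 ≡ 27 (mod 30). So 5^{417} ≡ 5^{27} ≡ 1 (mod 31)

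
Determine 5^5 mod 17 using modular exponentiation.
By repeated squaring mod 17: 5^{1}≡5, 5^{2}≡8, 5^{4}≡13. Then 5^{5} = 5^{4+1} ≡ 13 × 5 ≡ 14 mod 17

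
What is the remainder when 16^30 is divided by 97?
By repeated squaring mod 97: 16^{1}≡16, 16^{2}≡62, 16^{4}≡61, 16^{8}≡35, 16^{16}≡61. Then 16^{30} = 16^{16+8+4+2} ≡ 61 × 35 × 61 × 62 ≡ 96 mod 97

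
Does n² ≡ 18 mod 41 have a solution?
By Euler's criterion: 18^{20} ≡ 1 mod 41. Since this equals 1, 18 is a QR.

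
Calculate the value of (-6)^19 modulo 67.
By repeated squaring (mod 67): (-6)^{1}≡61, (-6)^{2}≡36, (-6)^{4}≡23, (-6)^{8}≡60, (-6)^{16}≡49. Then (-6)^{19} = (-6)^{16+2+1} ≡ 49 × 36 × 61 ≡ 2 (mod 67)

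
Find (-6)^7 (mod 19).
By repeated squaring (mod 19): (-6)^{1}≡13, (-6)^{2}≡17, (-6)^{4}≡4. Then (-6)^{7} = (-6)^{4+2+1} ≡ 4 × 17 × 13 ≡ 10 (mod 19)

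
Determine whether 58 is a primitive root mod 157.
58^{26} ≡ 1 mod 157 and 26 < 156, so ord_157(58) = 26 ≠ 156 and 58 is not a primitive root.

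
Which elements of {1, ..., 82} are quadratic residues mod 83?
Quadratic residues modulo 83: {1, 3, 4, 7, 9, 10, 11, 12, 16, 17, 21, 23, 25, 26, 27, 28, 29, 30, 31, 33, 36, 37, 38, 40, 41, 44, 48, 49, 51, 59, 61, 63, 64, 65, 68, 69, 70, 75, 77, 78, 81}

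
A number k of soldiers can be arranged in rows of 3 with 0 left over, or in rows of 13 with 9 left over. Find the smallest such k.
M = 3 × 13 = 39. M₁ = 13, y₁ ≡ 1 mod 3. M₂ = 3, y₂ ≡ 9 mod 13. k = 0×13×1 + 9×3×9 ≡ 9 mod 39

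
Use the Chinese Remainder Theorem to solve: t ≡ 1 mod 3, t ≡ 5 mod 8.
M = 3 × 8 = 24. M₁ = 8, y₁ ≡ 2 mod 3. M₂ = 3, y₂ ≡ 3 mod 8. t = 1×8×2 + 5×3×3 ≡ 13 mod 24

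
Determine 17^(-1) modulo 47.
Since 47 is prime, by Fermat 17^(-1) ≡ 17^{45} ≡ 36 mod 47. Verify: 17 × 36 = 612 ≡ 1 mod 47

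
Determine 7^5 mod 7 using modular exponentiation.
By repeated squaring (mod 7): 7^{1}≡0, 7^{2}≡0, 7^{4}≡0. Then 7^{5} = 7^{4+1} ≡ 0 × 0 ≡ 0 (mod 7)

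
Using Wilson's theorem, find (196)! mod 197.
By Wilson's theorem, (196)! ≡ -1 ≡ 196 mod 197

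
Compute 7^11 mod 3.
Using Fermat: 7^{2} ≡ 1 (mod 3). 11 ≡ 1 (mod 2). So 7^{11} ≡ 7^{1} ≡ 1 (mod 3)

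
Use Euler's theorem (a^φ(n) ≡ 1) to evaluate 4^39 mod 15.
By Euler: 4^{8} ≡ 1 (mod 15) since gcd(4, 15) = 1. 39 = 4×8 + 7. So 4^{39} ≡ 4^{7} ≡ 4 (mod 15)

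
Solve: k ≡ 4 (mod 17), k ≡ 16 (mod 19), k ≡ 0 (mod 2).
M = 17 × 19 × 2 = 646. M₁ = 38, y₁ ≡ 13 (mod 17). M₂ = 34, y₂ ≡ 14 (mod 19). M₃ = 323, y₃ ≡ 1 (mod 2). k = 4×38×13 + 16×34×14 + 0×323×1 ≡ 548 (mod 646)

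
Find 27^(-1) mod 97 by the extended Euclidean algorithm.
Extended GCD: 27(18) + 97(-5) = 1. So 27^(-1) ≡ 18 mod 97. Verify: 27 × 18 = 486 ≡ 1 mod 97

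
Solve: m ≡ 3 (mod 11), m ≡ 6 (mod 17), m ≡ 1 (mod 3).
M = 11 × 17 × 3 = 561. M₁ = 51, y₁ ≡ 8 (mod 11). M₂ = 33, y₂ ≡ 16 (mod 17). M₃ = 187, y₃ ≡ 1 (mod 3). m = 3×51×8 + 6×33×16 + 1×187×1 ≡ 91 (mod 561)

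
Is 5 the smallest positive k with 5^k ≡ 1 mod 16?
Powers of 5 mod 16: 5^1≡5, 5^2≡9, 5^3≡13, 5^4≡1. Already 5^4≡1, so the order is 4 < 5. No, the actual order is 4.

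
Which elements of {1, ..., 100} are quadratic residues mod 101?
QRs mod 101: {1, 4, 5, 6, 9, 13, 14, 16, 17, 19, 20, 21, 22, 23, 24, 25, 30, 31, 33, 36, 37, 43, 45, 47, 49, 52, 54, 56, 58, 64, 65, 68, 70, 71, 76, 77, 78, 79, 80, 81, 82, 84, 85, 87, 88, 92, 95, 96, 97, 100}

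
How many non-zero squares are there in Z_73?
Exactly half the non-zero residues mod a prime are QRs: (73-1)/2 = 36.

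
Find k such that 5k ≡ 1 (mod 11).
Since 11 is prime, by Fermat 5^(-1) ≡ 5^{9} ≡ 9 (mod 11). Verify: 5 × 9 = 45 ≡ 1 (mod 11)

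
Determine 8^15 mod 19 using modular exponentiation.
By repeated squaring mod 19: 8^{1}≡8, 8^{2}≡7, 8^{4}≡11, 8^{8}≡7. Then 8^{15} = 8^{8+4+2+1} ≡ 7 × 11 × 7 × 8 ≡ 18 mod 19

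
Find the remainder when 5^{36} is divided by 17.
By Fermat: 5^{16} ≡ 1 mod 17. 36 = 2×16 + 4. So 5^{36} ≡ 5^{4} ≡ 13 mod 17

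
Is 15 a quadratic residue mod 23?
By Euler's criterion: 15^{11} ≡ 22 mod 23. Since this equals -1 (≡ 22), 15 is not a QR.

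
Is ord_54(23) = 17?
Powers of 23 mod 54: 23^1≡23, 23^2≡43, 23^3≡17, 23^4≡13, 23^5≡29, 23^6≡19, 23^7≡5, 23^8≡7, 23^9≡53, 23^10≡31, 23^11≡11, 23^12≡37, 23^13≡41, 23^14≡25, 23^15≡35, 23^16≡49, 23^17≡47, 23^18≡1. 23^17≡47≢1, so ord ≠ 17. No, the actual order is 18.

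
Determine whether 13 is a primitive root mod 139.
13^{69} ≡ 1 (mod 139) and 69 < 138, so ord_139(13) = 69 ≠ 138 and 13 is not a primitive root.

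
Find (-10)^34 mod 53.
By repeated squaring mod 53: (-10)^{1}≡43, (-10)^{2}≡47, (-10)^{4}≡36, (-10)^{8}≡24, (-10)^{16}≡46, (-10)^{32}≡49. Then (-10)^{34} = (-10)^{32+2} ≡ 49 × 47 ≡ 24 mod 53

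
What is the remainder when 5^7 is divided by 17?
By repeated squaring mod 17: 5^{1}≡5, 5^{2}≡8, 5^{4}≡13. Then 5^{7} = 5^{4+2+1} ≡ 13 × 8 × 5 ≡ 10 mod 17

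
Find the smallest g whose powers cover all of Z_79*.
g = 3. For each prime q|78: 3^{39}≡78, 3^{26}≡23, 3^{6}≡18, none ≡ 1, so ord_79(3) = 78 and 3 is a primitive root.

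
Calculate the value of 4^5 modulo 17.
By repeated squaring (mod 17): 4^{1}≡4, 4^{2}≡16, 4^{4}≡1. Then 4^{5} = 4^{4+1} ≡ 1 × 4 ≡ 4 (mod 17)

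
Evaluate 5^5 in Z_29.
By repeated squaring (mod 29): 5^{1}≡5, 5^{2}≡25, 5^{4}≡16. Then 5^{5} = 5^{4+1} ≡ 16 × 5 ≡ 22 (mod 29)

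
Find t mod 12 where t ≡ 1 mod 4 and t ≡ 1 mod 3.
M = 4 × 3 = 12. M₁ = 3, y₁ ≡ 3 mod 4. M₂ = 4, y₂ ≡ 1 mod 3. t = 1×3×3 + 1×4×1 ≡ 1 mod 12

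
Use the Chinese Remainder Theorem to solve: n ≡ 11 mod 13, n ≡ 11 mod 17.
M = 13 × 17 = 221. M₁ = 17, y₁ ≡ 10 mod 13. M₂ = 13, y₂ ≡ 4 mod 17. n = 11×17×10 + 11×13×4 ≡ 11 mod 221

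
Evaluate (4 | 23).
(4/23) = 4^{11} mod 23 = 1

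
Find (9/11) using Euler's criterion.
(9/11) = 9^{5} mod 11 = 1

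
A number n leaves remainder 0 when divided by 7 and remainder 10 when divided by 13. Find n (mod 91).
M = 7 × 13 = 91. M₁ = 13, y₁ ≡ 6 (mod 7). M₂ = 7, y₂ ≡ 2 (mod 13). n = 0×13×6 + 10×7×2 ≡ 49 (mod 91)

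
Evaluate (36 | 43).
(36/43) = 36^{21} mod 43 = 1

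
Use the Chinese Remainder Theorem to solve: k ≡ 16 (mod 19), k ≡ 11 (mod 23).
M = 19 × 23 = 437. M₁ = 23, y₁ ≡ 5 (mod 19). M₂ = 19, y₂ ≡ 17 (mod 23). k = 16×23×5 + 11×19×17 ≡ 149 (mod 437)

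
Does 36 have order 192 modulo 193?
36^{48} ≡ 1 mod 193 and 48 < 192, so ord_193(36) = 48 ≠ 192 and 36 is not a primitive root.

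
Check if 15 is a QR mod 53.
By Euler's criterion: 15^{26} ≡ 1 mod 53. Since this equals 1, 15 is a QR.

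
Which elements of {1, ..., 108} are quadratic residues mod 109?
Quadratic residues modulo 109: {1, 3, 4, 5, 7, 9, 12, 15, 16, 20, 21, 22, 25, 26, 27, 28, 29, 31, 34, 35, 36, 38, 43, 45, 46, 48, 49, 60, 61, 63, 64, 66, 71, 73, 74, 75, 78, 80, 81, 82, 83, 84, 87, 88, 89, 93, 94, 97, 100, 102, 104, 105, 106, 108}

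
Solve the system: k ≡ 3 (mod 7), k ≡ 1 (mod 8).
M = 7 × 8 = 56. M₁ = 8, y₁ ≡ 1 (mod 7). M₂ = 7, y₂ ≡ 7 (mod 8). k = 3×8×1 + 1×7×7 ≡ 17 (mod 56)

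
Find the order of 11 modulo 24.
Powers of 11 mod 24: 11^1≡11, 11^2≡1. Order = 2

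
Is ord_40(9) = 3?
Powers of 9 mod 40: 9^1≡9, 9^2≡1. Already 9^2≡1, so the order is 2 < 3. No, the actual order is 2.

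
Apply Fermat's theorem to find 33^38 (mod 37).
By Fermat: 33^{36} ≡ 1 (mod 37). So 33^{38} = 33^{36} · 33^{2} ≡ 33^{2} ≡ 16 (mod 37)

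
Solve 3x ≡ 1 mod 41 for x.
Since 41 is prime, by Fermat 3^(-1) ≡ 3^{39} ≡ 14 mod 41. Verify: 3 × 14 = 42 ≡ 1 mod 41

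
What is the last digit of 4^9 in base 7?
Using Fermat: 4^{6} ≡ 1 mod 7. 9 ≡ 3 mod 6. So 4^{9} ≡ 4^{3} ≡ 1 mod 7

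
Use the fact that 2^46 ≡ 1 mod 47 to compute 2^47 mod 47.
By Fermat: 2^{46} ≡ 1 mod 47. So 2^{47} = 2^{46} · 2^{1} ≡ 2^{1} ≡ 2 mod 47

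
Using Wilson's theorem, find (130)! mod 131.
By Wilson's theorem, (130)! ≡ -1 ≡ 130 mod 131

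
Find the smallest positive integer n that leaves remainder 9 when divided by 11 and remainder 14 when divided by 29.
M = 11 × 29 = 319. M₁ = 29, y₁ ≡ 8 (mod 11). M₂ = 11, y₂ ≡ 8 (mod 29). n = 9×29×8 + 14×11×8 ≡ 130 (mod 319)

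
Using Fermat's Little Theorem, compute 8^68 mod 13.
By Fermat: 8^{12} ≡ 1 (mod 13). 68 = 5×12 + 8. So 8^{68} ≡ 8^{8} ≡ 1 (mod 13)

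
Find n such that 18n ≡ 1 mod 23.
Since 23 is prime, by Fermat 18^(-1) ≡ 18^{21} ≡ 9 mod 23. Verify: 18 × 9 = 162 ≡ 1 mod 23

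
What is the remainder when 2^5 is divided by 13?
By repeated squaring mod 13: 2^{1}≡2, 2^{2}≡4, 2^{4}≡3. Then 2^{5} = 2^{4+1} ≡ 3 × 2 ≡ 6 mod 13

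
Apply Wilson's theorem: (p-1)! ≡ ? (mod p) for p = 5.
By Wilson's theorem, (4)! ≡ -1 ≡ 4 (mod 5)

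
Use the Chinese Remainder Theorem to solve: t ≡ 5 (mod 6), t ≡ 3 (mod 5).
M = 6 × 5 = 30. M₁ = 5, y₁ ≡ 5 (mod 6). M₂ = 6, y₂ ≡ 1 (mod 5). t = 5×5×5 + 3×6×1 ≡ 23 (mod 30)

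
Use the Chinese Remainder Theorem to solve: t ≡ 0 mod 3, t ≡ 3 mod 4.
M = 3 × 4 = 12. M₁ = 4, y₁ ≡ 1 mod 3. M₂ = 3, y₂ ≡ 3 mod 4. t = 0×4×1 + 3×3×3 ≡ 3 mod 12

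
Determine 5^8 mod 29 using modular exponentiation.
By repeated squaring mod 29: 5^{1}≡5, 5^{2}≡25, 5^{4}≡16, 5^{8}≡24. So 5^{8} ≡ 24 mod 29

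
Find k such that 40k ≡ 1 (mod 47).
Since 47 is prime, by Fermat 40^(-1) ≡ 40^{45} ≡ 20 (mod 47). Verify: 40 × 20 = 800 ≡ 1 (mod 47)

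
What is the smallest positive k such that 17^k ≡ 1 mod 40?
Powers of 17 mod 40: 17^1≡17, 17^2≡9, 17^3≡33, 17^4≡1. ord_40(17) = 4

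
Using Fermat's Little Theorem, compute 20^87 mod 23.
By Fermat: 20^{22} ≡ 1 mod 23. 87 = 3×22 + 21. So 20^{87} ≡ 20^{21} ≡ 15 mod 23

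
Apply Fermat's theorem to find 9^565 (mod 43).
By Fermat: 9^{42} ≡ 1 (mod 43). 565 ≡ 19 (mod 42). So 9^{565} ≡ 9^{19} ≡ 17 (mod 43)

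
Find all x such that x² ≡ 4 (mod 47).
The square roots of 4 mod 47 are 2 and 45. Verify: 2² = 4 ≡ 4 (mod 47)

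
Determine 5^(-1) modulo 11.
Since 11 is prime, by Fermat 5^(-1) ≡ 5^{9} ≡ 9 mod 11. Verify: 5 × 9 = 45 ≡ 1 mod 11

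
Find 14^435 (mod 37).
Using Fermat: 14^{36} ≡ 1 (mod 37). 435 ≡ 3 (mod 36). So 14^{435} ≡ 14^{3} ≡ 6 (mod 37)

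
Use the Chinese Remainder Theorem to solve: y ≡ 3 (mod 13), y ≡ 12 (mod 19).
M = 13 × 19 = 247. M₁ = 19, y₁ ≡ 11 (mod 13). M₂ = 13, y₂ ≡ 3 (mod 19). y = 3×19×11 + 12×13×3 ≡ 107 (mod 247)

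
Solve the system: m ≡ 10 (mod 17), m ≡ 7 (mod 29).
M = 17 × 29 = 493. M₁ = 29, y₁ ≡ 10 (mod 17). M₂ = 17, y₂ ≡ 12 (mod 29). m = 10×29×10 + 7×17×12 ≡ 384 (mod 493)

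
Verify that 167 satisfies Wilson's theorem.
(166)! mod 167 = 166. Since this equals -1 (mod 167), Wilson confirms 167 is prime.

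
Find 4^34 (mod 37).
By repeated squaring (mod 37): 4^{1}≡4, 4^{2}≡16, 4^{4}≡34, 4^{8}≡9, 4^{16}≡7, 4^{32}≡12. Then 4^{34} = 4^{32+2} ≡ 12 × 16 ≡ 7 (mod 37)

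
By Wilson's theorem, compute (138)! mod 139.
By Wilson's theorem, (138)! ≡ -1 ≡ 138 mod 139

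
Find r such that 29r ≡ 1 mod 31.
Since 31 is prime, by Fermat 29^(-1) ≡ 29^{29} ≡ 15 mod 31. Verify: 29 × 15 = 435 ≡ 1 mod 31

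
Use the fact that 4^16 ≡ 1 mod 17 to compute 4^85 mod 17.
By Fermat: 4^{16} ≡ 1 mod 17. 85 = 5×16 + 5. So 4^{85} ≡ 4^{5} ≡ 4 mod 17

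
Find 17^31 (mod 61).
By repeated squaring (mod 61): 17^{1}≡17, 17^{2}≡45, 17^{4}≡12, 17^{8}≡22, 17^{16}≡57. Then 17^{31} = 17^{16+8+4+2+1} ≡ 57 × 22 × 12 × 45 × 17 ≡ 44 (mod 61)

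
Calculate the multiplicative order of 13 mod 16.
Powers of 13 mod 16: 13^1≡13, 13^2≡9, 13^3≡5, 13^4≡1. Order = 4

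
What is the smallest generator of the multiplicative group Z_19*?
g = 2. For each prime q|18: 2^{9}≡18, 2^{6}≡7, none ≡ 1, so ord_19(2) = 18 and 2 is a primitive root.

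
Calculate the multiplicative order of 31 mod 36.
Powers of 31 mod 36: 31^1≡31, 31^2≡25, 31^3≡19, 31^4≡13, 31^5≡7, 31^6≡1. So the order of 31 is 6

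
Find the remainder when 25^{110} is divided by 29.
By Fermat: 25^{28} ≡ 1 mod 29. 110 = 3×28 + 26. So 25^{110} ≡ 25^{26} ≡ 20 mod 29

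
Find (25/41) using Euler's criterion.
(25/41) = 25^{20} mod 41 = 1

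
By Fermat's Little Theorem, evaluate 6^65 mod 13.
By Fermat: 6^{12} ≡ 1 (mod 13). 65 = 5×12 + 5. So 6^{65} ≡ 6^{5} ≡ 2 (mod 13)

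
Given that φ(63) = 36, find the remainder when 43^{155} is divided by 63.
By Euler: 43^{36} ≡ 1 mod 63 since gcd(43, 63) = 1. 155 = 4×36 + 11. So 43^{155} ≡ 43^{11} ≡ 22 mod 63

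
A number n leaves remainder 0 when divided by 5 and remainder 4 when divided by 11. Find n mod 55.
M = 5 × 11 = 55. M₁ = 11, y₁ ≡ 1 mod 5. M₂ = 5, y₂ ≡ 9 mod 11. n = 0×11×1 + 4×5×9 ≡ 15 mod 55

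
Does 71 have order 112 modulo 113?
71^{16} ≡ 1 mod 113 and 16 < 112, so ord_113(71) = 16 ≠ 112 and 71 is not a primitive root.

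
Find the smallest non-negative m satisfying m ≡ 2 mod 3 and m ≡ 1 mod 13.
M = 3 × 13 = 39. M₁ = 13, y₁ ≡ 1 mod 3. M₂ = 3, y₂ ≡ 9 mod 13. m = 2×13×1 + 1×3×9 ≡ 14 mod 39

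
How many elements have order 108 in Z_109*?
A prime p has φ(p-1) primitive roots; here φ(108) = 36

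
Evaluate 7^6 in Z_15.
By repeated squaring mod 15: 7^{1}≡7, 7^{2}≡4, 7^{4}≡1. Then 7^{6} = 7^{4+2} ≡ 1 × 4 ≡ 4 mod 15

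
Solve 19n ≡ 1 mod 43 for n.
Since 43 is prime, by Fermat 19^(-1) ≡ 19^{41} ≡ 34 mod 43. Verify: 19 × 34 = 646 ≡ 1 mod 43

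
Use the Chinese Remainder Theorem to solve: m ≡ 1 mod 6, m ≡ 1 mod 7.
M = 6 × 7 = 42. M₁ = 7, y₁ ≡ 1 mod 6. M₂ = 6, y₂ ≡ 6 mod 7. m = 1×7×1 + 1×6×6 ≡ 1 mod 42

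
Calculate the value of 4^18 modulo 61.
By repeated squaring (mod 61): 4^{1}≡4, 4^{2}≡16, 4^{4}≡12, 4^{8}≡22, 4^{16}≡57. Then 4^{18} = 4^{16+2} ≡ 57 × 16 ≡ 58 (mod 61)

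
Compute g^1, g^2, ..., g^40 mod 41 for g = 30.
30^1, 30^2, ..., 30^{40} mod 41: [30, 39, 22, 4, 38, 33, 6, 16, 29, 9, 24, 23, 34, 36, 14, 10, 13, 21, 15, 40, 11, 2, 19, 37, 3, 8, 35, 25, 12, 32, 17, 18, 7, 5, 27, 31, 28, 20, 26, 1]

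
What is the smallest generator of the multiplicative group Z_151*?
g = 6. Powers: [6, 36, 65, 88, 75, 148, 133, 43, ...] generates all 150 non-zero residues.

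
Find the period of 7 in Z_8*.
Powers of 7 mod 8: 7^1≡7, 7^2≡1. So the order of 7 is 2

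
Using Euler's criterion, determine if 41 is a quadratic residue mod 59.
By Euler's criterion: 41^{29} ≡ 1 mod 59. Since this equals 1, 41 is a QR.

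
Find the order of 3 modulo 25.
Powers of 3 mod 25: 3^1≡3, 3^2≡9, 3^3≡2, 3^4≡6, 3^5≡18, 3^6≡4, 3^7≡12, 3^8≡11, 3^9≡8, 3^10≡24, 3^11≡22, 3^12≡16, 3^13≡23, 3^14≡19, 3^15≡7, 3^16≡21, 3^17≡13, 3^18≡14, 3^19≡17, 3^20≡1. So the order of 3 is 20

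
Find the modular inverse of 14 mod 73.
Since 73 is prime, by Fermat 14^(-1) ≡ 14^{71} ≡ 47 mod 73. Verify: 14 × 47 = 658 ≡ 1 mod 73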